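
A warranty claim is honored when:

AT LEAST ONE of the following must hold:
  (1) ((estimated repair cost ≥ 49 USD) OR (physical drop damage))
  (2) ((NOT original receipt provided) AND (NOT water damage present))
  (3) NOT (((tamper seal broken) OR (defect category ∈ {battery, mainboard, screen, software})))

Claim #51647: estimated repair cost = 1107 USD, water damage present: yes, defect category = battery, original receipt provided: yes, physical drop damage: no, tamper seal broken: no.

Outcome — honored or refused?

Honored

Atomic conditions:
  estimated repair cost ≥ 49 USD: 1107 ≥ 49 is true
  physical drop damage: no → false
  NOT original receipt provided: yes → false
  NOT water damage present: yes → false
  tamper seal broken: no → false
  defect category ∈ {battery, mainboard, screen, software}: battery is in the set → true
Combine:
[1] true OR false = true
[2] false AND false = false
[3.1] false OR true = true
[3] NOT true = false
[root] true OR false OR false = true
Overall: true → honored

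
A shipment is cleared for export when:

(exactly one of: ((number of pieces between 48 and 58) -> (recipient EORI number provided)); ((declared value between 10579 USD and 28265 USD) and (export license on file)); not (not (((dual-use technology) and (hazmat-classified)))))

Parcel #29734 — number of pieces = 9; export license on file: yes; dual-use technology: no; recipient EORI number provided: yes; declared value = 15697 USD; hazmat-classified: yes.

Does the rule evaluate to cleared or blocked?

Atomic conditions:
  number of pieces between 48 and 58: 9 in [48, 58] is false
  recipient EORI number provided: yes → true
  declared value between 10579 USD and 28265 USD: 15697 in [10579, 28265] is true
  export license on file: yes → true
  dual-use technology: no → false
  hazmat-classified: yes → true
Combine:
[1] false → true (antecedent false ⇒ implication holds) = true
[2] true AND true = true
[3.1.1] false AND true = false
[3.1] NOT false = true
[3] NOT true = false
[root] exactly-one(true, true, false) = false
Overall: false → blocked

Blocked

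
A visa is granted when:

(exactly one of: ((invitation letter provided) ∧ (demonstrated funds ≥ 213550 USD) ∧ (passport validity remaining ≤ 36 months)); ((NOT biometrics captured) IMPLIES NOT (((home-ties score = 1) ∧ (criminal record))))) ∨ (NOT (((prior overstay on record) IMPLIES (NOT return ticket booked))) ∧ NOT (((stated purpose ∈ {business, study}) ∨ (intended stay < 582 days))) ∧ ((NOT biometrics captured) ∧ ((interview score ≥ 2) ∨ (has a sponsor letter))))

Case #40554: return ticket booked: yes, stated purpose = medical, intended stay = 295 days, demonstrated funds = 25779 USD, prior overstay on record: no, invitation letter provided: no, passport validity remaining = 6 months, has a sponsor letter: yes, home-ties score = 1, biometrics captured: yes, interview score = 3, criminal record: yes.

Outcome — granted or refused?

Granted

Atomic conditions:
  invitation letter provided: no → false
  demonstrated funds ≥ 213550 USD: 25779 ≥ 213550 is false
  passport validity remaining ≤ 36 months: 6 ≤ 36 is true
  NOT biometrics captured: yes → false
  home-ties score = 1: 1 == 1 is true
  criminal record: yes → true
  prior overstay on record: no → false
  NOT return ticket booked: yes → false
  stated purpose ∈ {business, study}: medical is not in the set → false
  intended stay < 582 days: 295 < 582 is true
  interview score ≥ 2: 3 ≥ 2 is true
  has a sponsor letter: yes → true
Combine:
[1.1] false AND false AND true = false
[1.2.2.1] true AND true = true
[1.2.2] NOT true = false
[1.2] false → false (antecedent false ⇒ implication holds) = true
[1] exactly-one(false, true) = true
[2.1.1] false → false (antecedent false ⇒ implication holds) = true
[2.1] NOT true = false
[2.2.1] false OR true = true
[2.2] NOT true = false
[2.3.2] true OR true = true
[2.3] false AND true = false
[2] false AND false AND false = false
[root] true OR false = true
Overall: true → granted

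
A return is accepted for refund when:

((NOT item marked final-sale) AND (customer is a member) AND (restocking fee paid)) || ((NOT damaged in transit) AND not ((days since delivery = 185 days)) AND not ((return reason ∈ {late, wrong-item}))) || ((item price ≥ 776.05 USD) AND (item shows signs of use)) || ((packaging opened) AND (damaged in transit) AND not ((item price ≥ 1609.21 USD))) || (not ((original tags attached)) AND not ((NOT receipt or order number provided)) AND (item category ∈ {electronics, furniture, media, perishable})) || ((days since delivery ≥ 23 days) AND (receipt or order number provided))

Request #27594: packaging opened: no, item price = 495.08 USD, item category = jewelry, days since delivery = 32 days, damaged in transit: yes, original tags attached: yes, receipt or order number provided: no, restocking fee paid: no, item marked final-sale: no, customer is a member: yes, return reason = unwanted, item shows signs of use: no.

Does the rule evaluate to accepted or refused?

Refused

Atomic conditions:
  NOT item marked final-sale: no → true
  customer is a member: yes → true
  restocking fee paid: no → false
  NOT damaged in transit: yes → false
  days since delivery = 185 days: 32 == 185 is false
  return reason ∈ {late, wrong-item}: unwanted is not in the set → false
  item price ≥ 776.05 USD: 495.08 ≥ 776.05 is false
  item shows signs of use: no → false
  packaging opened: no → false
  damaged in transit: yes → true
  item price ≥ 1609.21 USD: 495.08 ≥ 1609.21 is false
  original tags attached: yes → true
  NOT receipt or order number provided: no → true
  item category ∈ {electronics, furniture, media, perishable}: jewelry is not in the set → false
  days since delivery ≥ 23 days: 32 ≥ 23 is true
  receipt or order number provided: no → false
Combine:
[1] true AND true AND false = false
[2.2] NOT false = true
[2.3] NOT false = true
[2] false AND true AND true = false
[3] false AND false = false
[4.3] NOT false = true
[4] false AND true AND true = false
[5.1] NOT true = false
[5.2] NOT true = false
[5] false AND false AND false = false
[6] true AND false = false
[root] false OR false OR false OR false OR false OR false = false
Overall: false → refused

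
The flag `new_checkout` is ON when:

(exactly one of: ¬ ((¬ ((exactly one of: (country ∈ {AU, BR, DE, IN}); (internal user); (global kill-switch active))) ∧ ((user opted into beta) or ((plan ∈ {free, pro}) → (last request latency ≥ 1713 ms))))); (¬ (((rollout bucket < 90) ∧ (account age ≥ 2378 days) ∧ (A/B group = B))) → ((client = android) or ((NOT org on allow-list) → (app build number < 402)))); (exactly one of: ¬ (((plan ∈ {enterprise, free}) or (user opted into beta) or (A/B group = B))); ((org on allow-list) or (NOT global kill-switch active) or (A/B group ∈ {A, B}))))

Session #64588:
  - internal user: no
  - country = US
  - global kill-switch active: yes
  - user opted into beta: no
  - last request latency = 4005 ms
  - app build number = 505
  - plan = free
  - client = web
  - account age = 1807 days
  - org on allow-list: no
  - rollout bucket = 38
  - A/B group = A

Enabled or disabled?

Atomic conditions:
  country ∈ {AU, BR, DE, IN}: US is not in the set → false
  internal user: no → false
  global kill-switch active: yes → true
  user opted into beta: no → false
  plan ∈ {free, pro}: free is in the set → true
  last request latency ≥ 1713 ms: 4005 ≥ 1713 is true
  rollout bucket < 90: 38 < 90 is true
  account age ≥ 2378 days: 1807 ≥ 2378 is false
  A/B group = B: A == B is false
  client = android: web == android is false
  NOT org on allow-list: no → true
  app build number < 402: 505 < 402 is false
  plan ∈ {enterprise, free}: free is in the set → true
  org on allow-list: no → false
  NOT global kill-switch active: yes → false
  A/B group ∈ {A, B}: A is in the set → true
Combine:
[1.1.1.1] exactly-one(false, false, true) = true
[1.1.1] NOT true = false
[1.1.2.2] true → true = true
[1.1.2] false OR true = true
[1.1] false AND true = false
[1] NOT false = true
[2.1.1] true AND false AND false = false
[2.1] NOT false = true
[2.2.2] true → false = false
[2.2] false OR false = false
[2] true → false = false
[3.1.1] true OR false OR false = true
[3.1] NOT true = false
[3.2] false OR false OR true = true
[3] exactly-one(false, true) = true
[root] exactly-one(true, false, true) = false
Overall: false → disabled

Disabled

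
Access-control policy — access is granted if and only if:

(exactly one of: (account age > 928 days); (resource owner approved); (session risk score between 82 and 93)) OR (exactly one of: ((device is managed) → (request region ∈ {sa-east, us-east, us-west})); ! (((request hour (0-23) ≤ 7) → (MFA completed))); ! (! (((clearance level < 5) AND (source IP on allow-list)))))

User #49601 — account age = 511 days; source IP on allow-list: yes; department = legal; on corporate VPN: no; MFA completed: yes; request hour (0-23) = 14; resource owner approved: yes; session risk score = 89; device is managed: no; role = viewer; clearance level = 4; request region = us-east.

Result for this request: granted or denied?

Denied

Atomic conditions:
  account age > 928 days: 511 > 928 is false
  resource owner approved: yes → true
  session risk score between 82 and 93: 89 in [82, 93] is true
  device is managed: no → false
  request region ∈ {sa-east, us-east, us-west}: us-east is in the set → true
  request hour (0-23) ≤ 7: 14 ≤ 7 is false
  MFA completed: yes → true
  clearance level < 5: 4 < 5 is true
  source IP on allow-list: yes → true
Combine:
[1] exactly-one(false, true, true) = false
[2.1] false → true (antecedent false ⇒ implication holds) = true
[2.2.1] false → true (antecedent false ⇒ implication holds) = true
[2.2] NOT true = false
[2.3.1.1] true AND true = true
[2.3.1] NOT true = false
[2.3] NOT false = true
[2] exactly-one(true, false, true) = false
[root] false OR false = false
Overall: false → denied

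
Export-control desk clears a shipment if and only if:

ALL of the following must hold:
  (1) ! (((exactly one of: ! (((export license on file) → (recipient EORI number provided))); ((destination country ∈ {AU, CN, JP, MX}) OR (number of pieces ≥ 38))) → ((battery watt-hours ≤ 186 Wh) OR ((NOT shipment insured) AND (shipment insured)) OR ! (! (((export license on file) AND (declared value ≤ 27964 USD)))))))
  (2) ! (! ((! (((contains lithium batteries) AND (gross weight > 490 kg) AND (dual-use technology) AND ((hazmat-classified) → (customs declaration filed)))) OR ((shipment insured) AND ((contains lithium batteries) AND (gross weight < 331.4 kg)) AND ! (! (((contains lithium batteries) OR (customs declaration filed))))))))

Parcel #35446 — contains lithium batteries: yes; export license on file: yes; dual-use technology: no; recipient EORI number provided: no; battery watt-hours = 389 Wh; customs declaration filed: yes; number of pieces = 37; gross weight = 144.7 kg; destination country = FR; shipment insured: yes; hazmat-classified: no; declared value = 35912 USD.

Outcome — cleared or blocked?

Atomic conditions:
  export license on file: yes → true
  recipient EORI number provided: no → false
  destination country ∈ {AU, CN, JP, MX}: FR is not in the set → false
  number of pieces ≥ 38: 37 ≥ 38 is false
  battery watt-hours ≤ 186 Wh: 389 ≤ 186 is false
  NOT shipment insured: yes → false
  shipment insured: yes → true
  declared value ≤ 27964 USD: 35912 ≤ 27964 is false
  contains lithium batteries: yes → true
  gross weight > 490 kg: 144.7 > 490 is false
  dual-use technology: no → false
  hazmat-classified: no → false
  customs declaration filed: yes → true
  gross weight < 331.4 kg: 144.7 < 331.4 is true
Combine:
[1.1.1.1.1] true → false = false
[1.1.1.1] NOT false = true
[1.1.1.2] false OR false = false
[1.1.1] exactly-one(true, false) = true
[1.1.2.2] false AND true = false
[1.1.2.3.1.1] true AND false = false
[1.1.2.3.1] NOT false = true
[1.1.2.3] NOT true = false
[1.1.2] false OR false OR false = false
[1.1] true → false = false
[1] NOT false = true
[2.1.1.1.1.4] false → true (antecedent false ⇒ implication holds) = true
[2.1.1.1.1] true AND false AND false AND true = false
[2.1.1.1] NOT false = true
[2.1.1.2.2] true AND true = true
[2.1.1.2.3.1.1] true OR true = true
[2.1.1.2.3.1] NOT true = false
[2.1.1.2.3] NOT false = true
[2.1.1.2] true AND true AND true = true
[2.1.1] true OR true = true
[2.1] NOT true = false
[2] NOT false = true
[root] true AND true = true
Overall: true → cleared

Cleared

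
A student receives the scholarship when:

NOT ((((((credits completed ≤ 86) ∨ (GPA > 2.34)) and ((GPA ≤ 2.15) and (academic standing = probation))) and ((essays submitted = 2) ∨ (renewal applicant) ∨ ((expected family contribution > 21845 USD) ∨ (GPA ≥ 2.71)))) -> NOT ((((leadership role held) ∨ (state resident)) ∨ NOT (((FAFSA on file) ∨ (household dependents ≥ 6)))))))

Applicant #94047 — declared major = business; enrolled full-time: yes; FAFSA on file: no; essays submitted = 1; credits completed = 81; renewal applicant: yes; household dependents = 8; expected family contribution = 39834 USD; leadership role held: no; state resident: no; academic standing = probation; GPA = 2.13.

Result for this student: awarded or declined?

Atomic conditions:
  credits completed ≤ 86: 81 ≤ 86 is true
  GPA > 2.34: 2.13 > 2.34 is false
  GPA ≤ 2.15: 2.13 ≤ 2.15 is true
  academic standing = probation: probation == probation is true
  essays submitted = 2: 1 == 2 is false
  renewal applicant: yes → true
  expected family contribution > 21845 USD: 39834 > 21845 is true
  GPA ≥ 2.71: 2.13 ≥ 2.71 is false
  leadership role held: no → false
  state resident: no → false
  FAFSA on file: no → false
  household dependents ≥ 6: 8 ≥ 6 is true
Combine:
[1.1.1.1] true OR false = true
[1.1.1.2] true AND true = true
[1.1.1] true AND true = true
[1.1.2.3] true OR false = true
[1.1.2] false OR true OR true = true
[1.1] true AND true = true
[1.2.1.1] false OR false = false
[1.2.1.2.1] false OR true = true
[1.2.1.2] NOT true = false
[1.2.1] false OR false = false
[1.2] NOT false = true
[1] true → true = true
[root] NOT true = false
Overall: false → declined

Declined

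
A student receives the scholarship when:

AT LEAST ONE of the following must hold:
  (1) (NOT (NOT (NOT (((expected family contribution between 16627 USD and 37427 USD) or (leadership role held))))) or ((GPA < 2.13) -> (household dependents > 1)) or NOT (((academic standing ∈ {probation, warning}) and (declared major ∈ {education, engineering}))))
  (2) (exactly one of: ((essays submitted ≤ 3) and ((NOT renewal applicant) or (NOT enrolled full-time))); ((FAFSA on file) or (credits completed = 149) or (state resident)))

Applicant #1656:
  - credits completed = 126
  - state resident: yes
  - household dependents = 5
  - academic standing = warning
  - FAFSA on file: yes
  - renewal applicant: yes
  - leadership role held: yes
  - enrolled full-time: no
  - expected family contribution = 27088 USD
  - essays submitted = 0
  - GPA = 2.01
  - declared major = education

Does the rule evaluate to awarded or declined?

Atomic conditions:
  expected family contribution between 16627 USD and 37427 USD: 27088 in [16627, 37427] is true
  leadership role held: yes → true
  GPA < 2.13: 2.01 < 2.13 is true
  household dependents > 1: 5 > 1 is true
  academic standing ∈ {probation, warning}: warning is in the set → true
  declared major ∈ {education, engineering}: education is in the set → true
  essays submitted ≤ 3: 0 ≤ 3 is true
  NOT renewal applicant: yes → false
  NOT enrolled full-time: no → true
  FAFSA on file: yes → true
  credits completed = 149: 126 == 149 is false
  state resident: yes → true
Combine:
[1.1.1.1.1] true OR true = true
[1.1.1.1] NOT true = false
[1.1.1] NOT false = true
[1.1] NOT true = false
[1.2] true → true = true
[1.3.1] true AND true = true
[1.3] NOT true = false
[1] false OR true OR false = true
[2.1.2] false OR true = true
[2.1] true AND true = true
[2.2] true OR false OR true = true
[2] exactly-one(true, true) = false
[root] true OR false = true
Overall: true → awarded

Awarded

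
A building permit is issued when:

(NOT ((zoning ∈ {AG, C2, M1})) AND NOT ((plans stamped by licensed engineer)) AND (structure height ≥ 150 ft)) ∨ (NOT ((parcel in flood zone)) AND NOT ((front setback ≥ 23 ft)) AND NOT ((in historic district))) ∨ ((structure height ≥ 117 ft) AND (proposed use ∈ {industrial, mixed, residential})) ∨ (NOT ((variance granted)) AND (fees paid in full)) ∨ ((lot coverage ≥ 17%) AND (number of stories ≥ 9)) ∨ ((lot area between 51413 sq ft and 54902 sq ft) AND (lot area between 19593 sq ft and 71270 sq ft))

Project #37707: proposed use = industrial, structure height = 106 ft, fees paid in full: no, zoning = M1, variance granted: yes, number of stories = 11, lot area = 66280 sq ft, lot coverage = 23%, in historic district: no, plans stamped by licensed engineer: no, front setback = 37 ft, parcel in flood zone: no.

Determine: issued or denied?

Issued

Atomic conditions:
  zoning ∈ {AG, C2, M1}: M1 is in the set → true
  plans stamped by licensed engineer: no → false
  structure height ≥ 150 ft: 106 ≥ 150 is false
  parcel in flood zone: no → false
  front setback ≥ 23 ft: 37 ≥ 23 is true
  in historic district: no → false
  structure height ≥ 117 ft: 106 ≥ 117 is false
  proposed use ∈ {industrial, mixed, residential}: industrial is in the set → true
  variance granted: yes → true
  fees paid in full: no → false
  lot coverage ≥ 17%: 23 ≥ 17 is true
  number of stories ≥ 9: 11 ≥ 9 is true
  lot area between 51413 sq ft and 54902 sq ft: 66280 in [51413, 54902] is false
  lot area between 19593 sq ft and 71270 sq ft: 66280 in [19593, 71270] is true
Combine:
[1.1] NOT true = false
[1.2] NOT false = true
[1] false AND true AND false = false
[2.1] NOT false = true
[2.2] NOT true = false
[2.3] NOT false = true
[2] true AND false AND true = false
[3] false AND true = false
[4.1] NOT true = false
[4] false AND false = false
[5] true AND true = true
[6] false AND true = false
[root] false OR false OR false OR false OR true OR false = true
Overall: true → issued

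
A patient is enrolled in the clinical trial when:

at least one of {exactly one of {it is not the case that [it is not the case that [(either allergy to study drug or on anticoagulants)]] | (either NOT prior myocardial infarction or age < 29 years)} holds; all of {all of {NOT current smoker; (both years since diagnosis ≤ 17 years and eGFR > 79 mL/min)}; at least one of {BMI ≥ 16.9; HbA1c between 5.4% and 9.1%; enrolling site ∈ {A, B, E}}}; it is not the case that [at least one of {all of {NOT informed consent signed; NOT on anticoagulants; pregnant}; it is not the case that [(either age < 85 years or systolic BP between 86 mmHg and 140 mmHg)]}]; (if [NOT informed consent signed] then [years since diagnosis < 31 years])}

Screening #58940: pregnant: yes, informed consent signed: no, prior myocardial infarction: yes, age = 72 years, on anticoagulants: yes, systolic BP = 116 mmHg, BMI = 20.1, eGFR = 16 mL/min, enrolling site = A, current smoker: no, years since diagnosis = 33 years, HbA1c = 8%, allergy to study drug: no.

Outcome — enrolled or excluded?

Atomic conditions:
  allergy to study drug: no → false
  on anticoagulants: yes → true
  NOT prior myocardial infarction: yes → false
  age < 29 years: 72 < 29 is false
  NOT current smoker: no → true
  years since diagnosis ≤ 17 years: 33 ≤ 17 is false
  eGFR > 79 mL/min: 16 > 79 is false
  BMI ≥ 16.9: 20.1 ≥ 16.9 is true
  HbA1c between 5.4% and 9.1%: 8 in [5.4, 9.1] is true
  enrolling site ∈ {A, B, E}: A is in the set → true
  NOT informed consent signed: no → true
  NOT on anticoagulants: yes → false
  pregnant: yes → true
  age < 85 years: 72 < 85 is true
  systolic BP between 86 mmHg and 140 mmHg: 116 in [86, 140] is true
  years since diagnosis < 31 years: 33 < 31 is false
Combine:
[1.1.1.1] false OR true = true
[1.1.1] NOT true = false
[1.1] NOT false = true
[1.2] false OR false = false
[1] exactly-one(true, false) = true
[2.1.2] false AND false = false
[2.1] true AND false = false
[2.2] true OR true OR true = true
[2] false AND true = false
[3.1.1] true AND false AND true = false
[3.1.2.1] true OR true = true
[3.1.2] NOT true = false
[3.1] false OR false = false
[3] NOT false = true
[4] true → false = false
[root] true OR false OR true OR false = true
Overall: true → enrolled

Enrolled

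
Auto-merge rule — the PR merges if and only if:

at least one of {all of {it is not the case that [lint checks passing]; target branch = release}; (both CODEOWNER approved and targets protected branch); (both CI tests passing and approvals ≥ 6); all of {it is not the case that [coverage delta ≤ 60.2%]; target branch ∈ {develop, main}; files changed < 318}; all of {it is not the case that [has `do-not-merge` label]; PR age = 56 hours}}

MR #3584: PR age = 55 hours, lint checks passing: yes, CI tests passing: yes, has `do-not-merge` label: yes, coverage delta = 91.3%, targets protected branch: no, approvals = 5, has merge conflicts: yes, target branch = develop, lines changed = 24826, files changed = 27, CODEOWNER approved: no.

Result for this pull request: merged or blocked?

Merged

Atomic conditions:
  lint checks passing: yes → true
  target branch = release: develop == release is false
  CODEOWNER approved: no → false
  targets protected branch: no → false
  CI tests passing: yes → true
  approvals ≥ 6: 5 ≥ 6 is false
  coverage delta ≤ 60.2%: 91.3 ≤ 60.2 is false
  target branch ∈ {develop, main}: develop is in the set → true
  files changed < 318: 27 < 318 is true
  has `do-not-merge` label: yes → true
  PR age = 56 hours: 55 == 56 is false
Combine:
[1.1] NOT true = false
[1] false AND false = false
[2] false AND false = false
[3] true AND false = false
[4.1] NOT false = true
[4] true AND true AND true = true
[5.1] NOT true = false
[5] false AND false = false
[root] false OR false OR false OR true OR false = true
Overall: true → merged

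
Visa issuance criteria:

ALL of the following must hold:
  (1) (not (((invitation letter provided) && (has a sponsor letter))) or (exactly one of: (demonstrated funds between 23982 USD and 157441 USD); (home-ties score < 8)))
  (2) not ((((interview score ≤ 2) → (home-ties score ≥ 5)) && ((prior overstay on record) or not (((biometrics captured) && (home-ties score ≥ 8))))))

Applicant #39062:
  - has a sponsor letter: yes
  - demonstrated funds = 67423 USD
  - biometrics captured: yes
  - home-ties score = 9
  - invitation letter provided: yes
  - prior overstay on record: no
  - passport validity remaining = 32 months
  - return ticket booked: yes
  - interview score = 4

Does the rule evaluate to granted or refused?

Granted

Atomic conditions:
  invitation letter provided: yes → true
  has a sponsor letter: yes → true
  demonstrated funds between 23982 USD and 157441 USD: 67423 in [23982, 157441] is true
  home-ties score < 8: 9 < 8 is false
  interview score ≤ 2: 4 ≤ 2 is false
  home-ties score ≥ 5: 9 ≥ 5 is true
  prior overstay on record: no → false
  biometrics captured: yes → true
  home-ties score ≥ 8: 9 ≥ 8 is true
Combine:
[1.1.1] true AND true = true
[1.1] NOT true = false
[1.2] exactly-one(true, false) = true
[1] false OR true = true
[2.1.1] false → true (antecedent false ⇒ implication holds) = true
[2.1.2.2.1] true AND true = true
[2.1.2.2] NOT true = false
[2.1.2] false OR false = false
[2.1] true AND false = false
[2] NOT false = true
[root] true AND true = true
Overall: true → granted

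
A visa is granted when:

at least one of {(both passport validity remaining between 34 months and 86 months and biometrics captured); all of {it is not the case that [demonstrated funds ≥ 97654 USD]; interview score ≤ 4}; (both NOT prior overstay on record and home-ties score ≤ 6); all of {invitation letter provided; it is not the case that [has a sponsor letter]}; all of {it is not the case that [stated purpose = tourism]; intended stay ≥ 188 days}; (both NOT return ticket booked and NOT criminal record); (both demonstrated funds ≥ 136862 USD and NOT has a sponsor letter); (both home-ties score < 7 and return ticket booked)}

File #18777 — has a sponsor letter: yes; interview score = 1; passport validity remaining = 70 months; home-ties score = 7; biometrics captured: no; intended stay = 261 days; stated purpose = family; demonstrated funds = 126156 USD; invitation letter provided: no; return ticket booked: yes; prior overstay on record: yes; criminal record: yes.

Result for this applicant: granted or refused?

Atomic conditions:
  passport validity remaining between 34 months and 86 months: 70 in [34, 86] is true
  biometrics captured: no → false
  demonstrated funds ≥ 97654 USD: 126156 ≥ 97654 is true
  interview score ≤ 4: 1 ≤ 4 is true
  NOT prior overstay on record: yes → false
  home-ties score ≤ 6: 7 ≤ 6 is false
  invitation letter provided: no → false
  has a sponsor letter: yes → true
  stated purpose = tourism: family == tourism is false
  intended stay ≥ 188 days: 261 ≥ 188 is true
  NOT return ticket booked: yes → false
  NOT criminal record: yes → false
  demonstrated funds ≥ 136862 USD: 126156 ≥ 136862 is false
  NOT has a sponsor letter: yes → false
  home-ties score < 7: 7 < 7 is false
  return ticket booked: yes → true
Combine:
[1] true AND false = false
[2.1] NOT true = false
[2] false AND true = false
[3] false AND false = false
[4.2] NOT true = false
[4] false AND false = false
[5.1] NOT false = true
[5] true AND true = true
[6] false AND false = false
[7] false AND false = false
[8] false AND true = false
[root] false OR false OR false OR false OR true OR false OR false OR false = true
Overall: true → granted

Granted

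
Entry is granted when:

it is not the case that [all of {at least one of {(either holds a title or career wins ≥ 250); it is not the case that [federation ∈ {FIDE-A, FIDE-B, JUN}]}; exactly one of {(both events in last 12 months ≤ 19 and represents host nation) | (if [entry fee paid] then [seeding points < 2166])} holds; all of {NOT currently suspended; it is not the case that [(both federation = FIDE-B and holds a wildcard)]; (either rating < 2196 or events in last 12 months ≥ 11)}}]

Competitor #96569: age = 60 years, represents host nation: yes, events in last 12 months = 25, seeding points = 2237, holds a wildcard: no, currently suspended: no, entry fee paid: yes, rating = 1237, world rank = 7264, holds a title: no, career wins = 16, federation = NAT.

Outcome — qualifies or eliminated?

Atomic conditions:
  holds a title: no → false
  career wins ≥ 250: 16 ≥ 250 is false
  federation ∈ {FIDE-A, FIDE-B, JUN}: NAT is not in the set → false
  events in last 12 months ≤ 19: 25 ≤ 19 is false
  represents host nation: yes → true
  entry fee paid: yes → true
  seeding points < 2166: 2237 < 2166 is false
  NOT currently suspended: no → true
  federation = FIDE-B: NAT == FIDE-B is false
  holds a wildcard: no → false
  rating < 2196: 1237 < 2196 is true
  events in last 12 months ≥ 11: 25 ≥ 11 is true
Combine:
[1.1.1] false OR false = false
[1.1.2] NOT false = true
[1.1] false OR true = true
[1.2.1] false AND true = false
[1.2.2] true → false = false
[1.2] exactly-one(false, false) = false
[1.3.2.1] false AND false = false
[1.3.2] NOT false = true
[1.3.3] true OR true = true
[1.3] true AND true AND true = true
[1] true AND false AND true = false
[root] NOT false = true
Overall: true → qualifies

Qualifies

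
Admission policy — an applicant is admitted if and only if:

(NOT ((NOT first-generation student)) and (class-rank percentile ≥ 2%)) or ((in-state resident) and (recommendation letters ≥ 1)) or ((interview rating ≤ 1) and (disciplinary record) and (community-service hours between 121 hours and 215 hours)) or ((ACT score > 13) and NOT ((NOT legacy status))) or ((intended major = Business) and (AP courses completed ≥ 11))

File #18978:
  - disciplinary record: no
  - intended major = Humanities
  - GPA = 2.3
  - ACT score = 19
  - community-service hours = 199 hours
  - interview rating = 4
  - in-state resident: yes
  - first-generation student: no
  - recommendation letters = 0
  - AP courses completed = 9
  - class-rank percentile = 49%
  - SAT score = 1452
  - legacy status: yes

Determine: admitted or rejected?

Atomic conditions:
  NOT first-generation student: no → true
  class-rank percentile ≥ 2%: 49 ≥ 2 is true
  in-state resident: yes → true
  recommendation letters ≥ 1: 0 ≥ 1 is false
  interview rating ≤ 1: 4 ≤ 1 is false
  disciplinary record: no → false
  community-service hours between 121 hours and 215 hours: 199 in [121, 215] is true
  ACT score > 13: 19 > 13 is true
  NOT legacy status: yes → false
  intended major = Business: Humanities == Business is false
  AP courses completed ≥ 11: 9 ≥ 11 is false
Combine:
[1.1] NOT true = false
[1] false AND true = false
[2] true AND false = false
[3] false AND false AND true = false
[4.2] NOT false = true
[4] true AND true = true
[5] false AND false = false
[root] false OR false OR false OR true OR false = true
Overall: true → admitted

Admitted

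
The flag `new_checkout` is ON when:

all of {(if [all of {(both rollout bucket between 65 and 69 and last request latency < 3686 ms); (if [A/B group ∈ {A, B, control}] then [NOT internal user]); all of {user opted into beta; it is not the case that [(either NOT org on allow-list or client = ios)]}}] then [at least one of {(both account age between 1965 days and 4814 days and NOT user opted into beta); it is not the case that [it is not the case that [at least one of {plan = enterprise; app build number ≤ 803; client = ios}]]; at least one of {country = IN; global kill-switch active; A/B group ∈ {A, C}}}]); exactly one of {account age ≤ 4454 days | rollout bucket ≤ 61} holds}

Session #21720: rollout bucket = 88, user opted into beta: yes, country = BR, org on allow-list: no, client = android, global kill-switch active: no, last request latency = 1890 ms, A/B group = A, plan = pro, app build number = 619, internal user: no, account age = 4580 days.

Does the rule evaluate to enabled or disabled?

Disabled

Atomic conditions:
  rollout bucket between 65 and 69: 88 in [65, 69] is false
  last request latency < 3686 ms: 1890 < 3686 is true
  A/B group ∈ {A, B, control}: A is in the set → true
  NOT internal user: no → true
  user opted into beta: yes → true
  NOT org on allow-list: no → true
  client = ios: android == ios is false
  account age between 1965 days and 4814 days: 4580 in [1965, 4814] is true
  NOT user opted into beta: yes → false
  plan = enterprise: pro == enterprise is false
  app build number ≤ 803: 619 ≤ 803 is true
  country = IN: BR == IN is false
  global kill-switch active: no → false
  A/B group ∈ {A, C}: A is in the set → true
  account age ≤ 4454 days: 4580 ≤ 4454 is false
  rollout bucket ≤ 61: 88 ≤ 61 is false
Combine:
[1.1.1] false AND true = false
[1.1.2] true → true = true
[1.1.3.2.1] true OR false = true
[1.1.3.2] NOT true = false
[1.1.3] true AND false = false
[1.1] false AND true AND false = false
[1.2.1] true AND false = false
[1.2.2.1.1] false OR true OR false = true
[1.2.2.1] NOT true = false
[1.2.2] NOT false = true
[1.2.3] false OR false OR true = true
[1.2] false OR true OR true = true
[1] false → true (antecedent false ⇒ implication holds) = true
[2] exactly-one(false, false) = false
[root] true AND false = false
Overall: false → disabled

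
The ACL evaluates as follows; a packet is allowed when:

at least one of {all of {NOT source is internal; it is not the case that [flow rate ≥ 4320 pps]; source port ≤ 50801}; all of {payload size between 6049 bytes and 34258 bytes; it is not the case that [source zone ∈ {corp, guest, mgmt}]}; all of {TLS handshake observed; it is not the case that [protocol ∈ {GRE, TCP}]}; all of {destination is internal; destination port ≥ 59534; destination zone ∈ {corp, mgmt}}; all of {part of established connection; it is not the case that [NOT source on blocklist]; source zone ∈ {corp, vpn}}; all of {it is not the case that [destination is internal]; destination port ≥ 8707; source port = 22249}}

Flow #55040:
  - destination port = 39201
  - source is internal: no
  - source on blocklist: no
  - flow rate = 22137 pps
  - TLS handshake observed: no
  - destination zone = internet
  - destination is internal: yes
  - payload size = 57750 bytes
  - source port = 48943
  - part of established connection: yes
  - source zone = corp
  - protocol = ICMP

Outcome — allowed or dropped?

Dropped

Atomic conditions:
  NOT source is internal: no → true
  flow rate ≥ 4320 pps: 22137 ≥ 4320 is true
  source port ≤ 50801: 48943 ≤ 50801 is true
  payload size between 6049 bytes and 34258 bytes: 57750 in [6049, 34258] is false
  source zone ∈ {corp, guest, mgmt}: corp is in the set → true
  TLS handshake observed: no → false
  protocol ∈ {GRE, TCP}: ICMP is not in the set → false
  destination is internal: yes → true
  destination port ≥ 59534: 39201 ≥ 59534 is false
  destination zone ∈ {corp, mgmt}: internet is not in the set → false
  part of established connection: yes → true
  NOT source on blocklist: no → true
  source zone ∈ {corp, vpn}: corp is in the set → true
  destination port ≥ 8707: 39201 ≥ 8707 is true
  source port = 22249: 48943 == 22249 is false
Combine:
[1.2] NOT true = false
[1] true AND false AND true = false
[2.2] NOT true = false
[2] false AND false = false
[3.2] NOT false = true
[3] false AND true = false
[4] true AND false AND false = false
[5.2] NOT true = false
[5] true AND false AND true = false
[6.1] NOT true = false
[6] false AND true AND false = false
[root] false OR false OR false OR false OR false OR false = false
Overall: false → dropped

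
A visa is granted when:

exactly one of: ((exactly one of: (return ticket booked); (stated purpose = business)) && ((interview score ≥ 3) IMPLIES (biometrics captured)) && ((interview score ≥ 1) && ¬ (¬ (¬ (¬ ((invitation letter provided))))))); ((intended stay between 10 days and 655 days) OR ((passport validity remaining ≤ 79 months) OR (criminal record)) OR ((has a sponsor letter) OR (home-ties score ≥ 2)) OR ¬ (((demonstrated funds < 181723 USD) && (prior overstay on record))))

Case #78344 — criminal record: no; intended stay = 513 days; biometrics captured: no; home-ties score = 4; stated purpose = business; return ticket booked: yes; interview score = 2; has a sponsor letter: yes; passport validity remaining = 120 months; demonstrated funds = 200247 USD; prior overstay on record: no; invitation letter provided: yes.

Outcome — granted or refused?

Atomic conditions:
  return ticket booked: yes → true
  stated purpose = business: business == business is true
  interview score ≥ 3: 2 ≥ 3 is false
  biometrics captured: no → false
  interview score ≥ 1: 2 ≥ 1 is true
  invitation letter provided: yes → true
  intended stay between 10 days and 655 days: 513 in [10, 655] is true
  passport validity remaining ≤ 79 months: 120 ≤ 79 is false
  criminal record: no → false
  has a sponsor letter: yes → true
  home-ties score ≥ 2: 4 ≥ 2 is true
  demonstrated funds < 181723 USD: 200247 < 181723 is false
  prior overstay on record: no → false
Combine:
[1.1] exactly-one(true, true) = false
[1.2] false → false (antecedent false ⇒ implication holds) = true
[1.3.2.1.1.1] NOT true = false
[1.3.2.1.1] NOT false = true
[1.3.2.1] NOT true = false
[1.3.2] NOT false = true
[1.3] true AND true = true
[1] false AND true AND true = false
[2.2] false OR false = false
[2.3] true OR true = true
[2.4.1] false AND false = false
[2.4] NOT false = true
[2] true OR false OR true OR true = true
[root] exactly-one(false, true) = true
Overall: true → granted

Granted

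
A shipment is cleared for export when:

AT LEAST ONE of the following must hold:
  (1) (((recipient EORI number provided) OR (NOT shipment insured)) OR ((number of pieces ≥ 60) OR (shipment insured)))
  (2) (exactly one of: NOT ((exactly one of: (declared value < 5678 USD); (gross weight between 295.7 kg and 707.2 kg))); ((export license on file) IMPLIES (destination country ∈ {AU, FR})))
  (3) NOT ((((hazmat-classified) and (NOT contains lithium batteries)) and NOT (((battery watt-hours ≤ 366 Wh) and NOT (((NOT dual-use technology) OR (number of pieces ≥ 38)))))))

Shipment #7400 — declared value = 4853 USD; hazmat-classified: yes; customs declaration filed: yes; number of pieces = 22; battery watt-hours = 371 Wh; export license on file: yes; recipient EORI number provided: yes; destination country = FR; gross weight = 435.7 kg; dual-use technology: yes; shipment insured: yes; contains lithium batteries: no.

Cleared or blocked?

Cleared

Atomic conditions:
  recipient EORI number provided: yes → true
  NOT shipment insured: yes → false
  number of pieces ≥ 60: 22 ≥ 60 is false
  shipment insured: yes → true
  declared value < 5678 USD: 4853 < 5678 is true
  gross weight between 295.7 kg and 707.2 kg: 435.7 in [295.7, 707.2] is true
  export license on file: yes → true
  destination country ∈ {AU, FR}: FR is in the set → true
  hazmat-classified: yes → true
  NOT contains lithium batteries: no → true
  battery watt-hours ≤ 366 Wh: 371 ≤ 366 is false
  NOT dual-use technology: yes → false
  number of pieces ≥ 38: 22 ≥ 38 is false
Combine:
[1.1] true OR false = true
[1.2] false OR true = true
[1] true OR true = true
[2.1.1] exactly-one(true, true) = false
[2.1] NOT false = true
[2.2] true → true = true
[2] exactly-one(true, true) = false
[3.1.1] true AND true = true
[3.1.2.1.2.1] false OR false = false
[3.1.2.1.2] NOT false = true
[3.1.2.1] false AND true = false
[3.1.2] NOT false = true
[3.1] true AND true = true
[3] NOT true = false
[root] true OR false OR false = true
Overall: true → cleared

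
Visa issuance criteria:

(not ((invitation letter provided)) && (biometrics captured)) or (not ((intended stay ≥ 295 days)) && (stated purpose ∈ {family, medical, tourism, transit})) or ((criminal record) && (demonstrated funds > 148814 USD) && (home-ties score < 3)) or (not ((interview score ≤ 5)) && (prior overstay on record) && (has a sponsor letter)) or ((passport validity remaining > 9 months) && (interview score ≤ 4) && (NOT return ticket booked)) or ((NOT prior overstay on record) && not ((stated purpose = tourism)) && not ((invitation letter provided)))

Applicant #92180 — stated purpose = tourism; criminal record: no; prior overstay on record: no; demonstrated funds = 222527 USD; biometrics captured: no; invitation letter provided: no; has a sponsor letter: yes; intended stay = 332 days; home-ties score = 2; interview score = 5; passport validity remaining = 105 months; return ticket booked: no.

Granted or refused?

Atomic conditions:
  invitation letter provided: no → false
  biometrics captured: no → false
  intended stay ≥ 295 days: 332 ≥ 295 is true
  stated purpose ∈ {family, medical, tourism, transit}: tourism is in the set → true
  criminal record: no → false
  demonstrated funds > 148814 USD: 222527 > 148814 is true
  home-ties score < 3: 2 < 3 is true
  interview score ≤ 5: 5 ≤ 5 is true
  prior overstay on record: no → false
  has a sponsor letter: yes → true
  passport validity remaining > 9 months: 105 > 9 is true
  interview score ≤ 4: 5 ≤ 4 is false
  NOT return ticket booked: no → true
  NOT prior overstay on record: no → true
  stated purpose = tourism: tourism == tourism is true
Combine:
[1.1] NOT false = true
[1] true AND false = false
[2.1] NOT true = false
[2] false AND true = false
[3] false AND true AND true = false
[4.1] NOT true = false
[4] false AND false AND true = false
[5] true AND false AND true = false
[6.2] NOT true = false
[6.3] NOT false = true
[6] true AND false AND true = false
[root] false OR false OR false OR false OR false OR false = false
Overall: false → refused

Refused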